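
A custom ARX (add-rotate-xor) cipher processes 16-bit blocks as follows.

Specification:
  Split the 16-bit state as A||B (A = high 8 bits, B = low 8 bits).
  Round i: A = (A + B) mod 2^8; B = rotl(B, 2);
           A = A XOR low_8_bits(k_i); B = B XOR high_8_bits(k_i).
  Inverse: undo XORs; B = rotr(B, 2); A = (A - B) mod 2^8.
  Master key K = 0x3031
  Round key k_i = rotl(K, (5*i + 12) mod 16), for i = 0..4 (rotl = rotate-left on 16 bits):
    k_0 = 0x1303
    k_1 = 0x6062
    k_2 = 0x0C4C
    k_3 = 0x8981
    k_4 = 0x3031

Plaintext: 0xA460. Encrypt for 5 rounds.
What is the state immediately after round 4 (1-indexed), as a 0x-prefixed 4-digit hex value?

s_0 = plaintext = 0xA460
s_1 = Round(s_0, k_0) = 0x0792
s_2 = Round(s_1, k_1) = 0xFB2A
s_3 = Round(s_2, k_2) = 0x69A4
s_4 = Round(s_3, k_3) = 0x8C1B
s_5 = Round(s_4, k_4) = 0x965C

0x8C1B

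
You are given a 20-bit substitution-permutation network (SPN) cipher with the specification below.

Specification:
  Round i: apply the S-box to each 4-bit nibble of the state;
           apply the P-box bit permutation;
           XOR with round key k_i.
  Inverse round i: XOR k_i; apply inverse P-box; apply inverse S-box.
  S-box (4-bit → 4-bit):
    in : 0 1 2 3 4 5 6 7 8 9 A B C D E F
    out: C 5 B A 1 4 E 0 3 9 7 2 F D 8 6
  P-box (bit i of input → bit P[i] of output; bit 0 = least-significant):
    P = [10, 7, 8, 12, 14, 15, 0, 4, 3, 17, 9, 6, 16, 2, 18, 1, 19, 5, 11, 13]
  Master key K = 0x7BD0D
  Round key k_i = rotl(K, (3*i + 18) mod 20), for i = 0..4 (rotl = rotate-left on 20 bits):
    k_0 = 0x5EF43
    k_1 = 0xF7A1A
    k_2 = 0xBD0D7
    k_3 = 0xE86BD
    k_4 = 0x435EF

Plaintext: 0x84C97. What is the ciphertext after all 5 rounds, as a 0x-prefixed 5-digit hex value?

s_0 = plaintext = 0x84C97
s_1 = Round(s_0, k_0) = 0xEAD3B
s_2 = Round(s_1, k_1) = 0xAD8C6
s_3 = Round(s_2, k_2) = 0x4096C
s_4 = Round(s_3, k_3) = 0x21366
s_5 = Round(s_4, k_4) = 0xB841E

0xB841E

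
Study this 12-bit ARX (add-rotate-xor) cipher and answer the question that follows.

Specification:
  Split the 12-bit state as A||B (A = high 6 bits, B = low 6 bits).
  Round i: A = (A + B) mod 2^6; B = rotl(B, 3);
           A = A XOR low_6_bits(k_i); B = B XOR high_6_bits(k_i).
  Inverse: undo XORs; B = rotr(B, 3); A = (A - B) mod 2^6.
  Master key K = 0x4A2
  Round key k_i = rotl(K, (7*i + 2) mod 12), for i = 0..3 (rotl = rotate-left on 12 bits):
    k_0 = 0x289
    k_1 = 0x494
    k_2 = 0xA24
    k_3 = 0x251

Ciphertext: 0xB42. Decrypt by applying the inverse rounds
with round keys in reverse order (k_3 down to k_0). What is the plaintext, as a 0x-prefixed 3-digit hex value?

0xD8D

s_0 = ciphertext = 0xB42
s_1 = InvRound(s_0, k_3) = 0x8D9
s_2 = InvRound(s_1, k_2) = 0xE4E
s_3 = InvRound(s_2, k_1) = 0x2A3
s_4 = InvRound(s_3, k_0) = 0xD8D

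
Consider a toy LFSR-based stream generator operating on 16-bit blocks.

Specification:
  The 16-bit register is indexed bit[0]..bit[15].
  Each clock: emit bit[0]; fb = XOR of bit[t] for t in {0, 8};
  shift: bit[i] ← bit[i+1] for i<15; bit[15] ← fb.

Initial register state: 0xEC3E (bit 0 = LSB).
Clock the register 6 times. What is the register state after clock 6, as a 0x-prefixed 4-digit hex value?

0x4BB0

reg_0 = 0xEC3E
clock 1: out=0, reg = 0x761F
clock 2: out=1, reg = 0xBB0F
clock 3: out=1, reg = 0x5D87
clock 4: out=1, reg = 0x2EC3
clock 5: out=1, reg = 0x9761
clock 6: out=1, reg = 0x4BB0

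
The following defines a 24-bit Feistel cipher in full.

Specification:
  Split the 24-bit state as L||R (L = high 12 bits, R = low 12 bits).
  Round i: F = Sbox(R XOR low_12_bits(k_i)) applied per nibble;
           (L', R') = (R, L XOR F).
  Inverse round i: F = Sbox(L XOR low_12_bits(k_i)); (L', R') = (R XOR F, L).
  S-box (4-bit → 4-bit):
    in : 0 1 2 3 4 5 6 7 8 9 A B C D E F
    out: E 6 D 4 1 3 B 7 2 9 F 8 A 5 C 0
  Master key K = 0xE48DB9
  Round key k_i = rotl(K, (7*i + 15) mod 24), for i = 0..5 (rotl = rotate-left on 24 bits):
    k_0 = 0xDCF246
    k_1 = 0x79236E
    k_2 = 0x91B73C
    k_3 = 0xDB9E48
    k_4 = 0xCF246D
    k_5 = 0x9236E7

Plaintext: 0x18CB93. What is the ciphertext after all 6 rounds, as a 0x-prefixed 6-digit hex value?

0x7B7237

s_0 = plaintext = 0x18CB93
s_1 = Round(s_0, k_0) = 0xB938DF
s_2 = Round(s_1, k_1) = 0x8DF315
s_3 = Round(s_2, k_2) = 0x315906
s_4 = Round(s_3, k_3) = 0x906409
s_5 = Round(s_4, k_4) = 0x4097B7
s_6 = Round(s_5, k_5) = 0x7B7237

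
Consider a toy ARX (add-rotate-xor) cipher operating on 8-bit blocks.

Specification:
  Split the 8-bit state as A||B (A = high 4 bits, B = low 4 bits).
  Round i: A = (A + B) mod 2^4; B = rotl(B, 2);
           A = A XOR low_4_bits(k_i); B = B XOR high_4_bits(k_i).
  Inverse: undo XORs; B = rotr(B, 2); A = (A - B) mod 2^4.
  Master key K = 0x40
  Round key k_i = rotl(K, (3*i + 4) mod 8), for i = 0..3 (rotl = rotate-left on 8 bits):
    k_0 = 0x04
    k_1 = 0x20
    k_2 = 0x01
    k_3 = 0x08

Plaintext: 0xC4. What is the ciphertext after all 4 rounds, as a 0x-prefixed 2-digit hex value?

0xB6

s_0 = plaintext = 0xC4
s_1 = Round(s_0, k_0) = 0x41
s_2 = Round(s_1, k_1) = 0x56
s_3 = Round(s_2, k_2) = 0xA9
s_4 = Round(s_3, k_3) = 0xB6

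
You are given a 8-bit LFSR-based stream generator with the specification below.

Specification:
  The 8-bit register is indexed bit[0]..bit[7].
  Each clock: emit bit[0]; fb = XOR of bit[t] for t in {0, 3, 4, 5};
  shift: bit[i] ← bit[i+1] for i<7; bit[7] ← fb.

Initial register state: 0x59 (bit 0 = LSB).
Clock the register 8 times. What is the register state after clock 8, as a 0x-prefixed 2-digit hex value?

0x4D

reg_0 = 0x59
clock 1: out=1, reg = 0xAC
clock 2: out=0, reg = 0x56
clock 3: out=0, reg = 0xAB
clock 4: out=1, reg = 0xD5
clock 5: out=1, reg = 0x6A
clock 6: out=0, reg = 0x35
clock 7: out=1, reg = 0x9A
clock 8: out=0, reg = 0x4D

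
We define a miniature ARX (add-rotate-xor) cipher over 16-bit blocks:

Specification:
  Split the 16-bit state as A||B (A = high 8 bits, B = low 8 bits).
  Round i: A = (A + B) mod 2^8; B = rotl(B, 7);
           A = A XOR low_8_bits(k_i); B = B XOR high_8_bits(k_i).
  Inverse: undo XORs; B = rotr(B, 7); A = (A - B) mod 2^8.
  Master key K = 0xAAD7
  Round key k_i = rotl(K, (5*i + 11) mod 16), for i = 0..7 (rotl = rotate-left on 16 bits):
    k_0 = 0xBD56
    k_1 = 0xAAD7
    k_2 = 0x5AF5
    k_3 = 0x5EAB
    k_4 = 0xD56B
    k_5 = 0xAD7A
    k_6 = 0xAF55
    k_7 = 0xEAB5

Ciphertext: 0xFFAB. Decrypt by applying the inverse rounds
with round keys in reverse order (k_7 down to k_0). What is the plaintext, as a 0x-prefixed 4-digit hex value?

0x38A1

s_0 = ciphertext = 0xFFAB
s_1 = InvRound(s_0, k_7) = 0xC882
s_2 = InvRound(s_1, k_6) = 0x435A
s_3 = InvRound(s_2, k_5) = 0x4AEF
s_4 = InvRound(s_3, k_4) = 0xAD74
s_5 = InvRound(s_4, k_3) = 0xB254
s_6 = InvRound(s_5, k_2) = 0x2B1C
s_7 = InvRound(s_6, k_1) = 0x8F6D
s_8 = InvRound(s_7, k_0) = 0x38A1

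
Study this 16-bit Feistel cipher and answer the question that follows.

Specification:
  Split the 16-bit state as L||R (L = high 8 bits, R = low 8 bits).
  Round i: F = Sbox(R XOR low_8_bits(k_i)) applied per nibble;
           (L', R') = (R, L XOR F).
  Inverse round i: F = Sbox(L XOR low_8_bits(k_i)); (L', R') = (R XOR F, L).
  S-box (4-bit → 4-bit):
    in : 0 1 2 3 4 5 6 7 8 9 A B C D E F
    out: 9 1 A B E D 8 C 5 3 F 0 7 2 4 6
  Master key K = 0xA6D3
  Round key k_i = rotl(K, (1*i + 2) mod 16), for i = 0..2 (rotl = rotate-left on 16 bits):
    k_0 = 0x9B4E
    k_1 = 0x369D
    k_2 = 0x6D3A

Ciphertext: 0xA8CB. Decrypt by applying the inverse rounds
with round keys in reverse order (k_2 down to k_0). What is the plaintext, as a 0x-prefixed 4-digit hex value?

s_0 = ciphertext = 0xA8CB
s_1 = InvRound(s_0, k_2) = 0xF1A8
s_2 = InvRound(s_1, k_1) = 0x2FF1
s_3 = InvRound(s_2, k_0) = 0x702F

0x702F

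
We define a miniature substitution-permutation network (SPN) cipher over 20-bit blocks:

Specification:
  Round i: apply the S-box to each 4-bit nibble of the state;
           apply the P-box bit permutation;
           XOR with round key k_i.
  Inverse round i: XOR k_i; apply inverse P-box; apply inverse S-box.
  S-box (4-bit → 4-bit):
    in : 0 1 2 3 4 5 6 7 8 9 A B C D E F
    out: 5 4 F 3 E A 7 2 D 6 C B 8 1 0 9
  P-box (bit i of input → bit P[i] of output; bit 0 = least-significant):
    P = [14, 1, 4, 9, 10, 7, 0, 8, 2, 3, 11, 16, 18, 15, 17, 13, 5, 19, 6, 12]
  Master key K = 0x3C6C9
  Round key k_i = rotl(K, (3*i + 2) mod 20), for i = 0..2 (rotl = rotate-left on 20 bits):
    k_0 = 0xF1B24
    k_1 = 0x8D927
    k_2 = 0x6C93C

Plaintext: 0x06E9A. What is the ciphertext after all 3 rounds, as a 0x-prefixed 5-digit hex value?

0xE3DD5

s_0 = plaintext = 0x06E9A
s_1 = Round(s_0, k_0) = 0x999D5
s_2 = Round(s_1, k_1) = 0x2576D
s_3 = Round(s_2, k_2) = 0xE3DD5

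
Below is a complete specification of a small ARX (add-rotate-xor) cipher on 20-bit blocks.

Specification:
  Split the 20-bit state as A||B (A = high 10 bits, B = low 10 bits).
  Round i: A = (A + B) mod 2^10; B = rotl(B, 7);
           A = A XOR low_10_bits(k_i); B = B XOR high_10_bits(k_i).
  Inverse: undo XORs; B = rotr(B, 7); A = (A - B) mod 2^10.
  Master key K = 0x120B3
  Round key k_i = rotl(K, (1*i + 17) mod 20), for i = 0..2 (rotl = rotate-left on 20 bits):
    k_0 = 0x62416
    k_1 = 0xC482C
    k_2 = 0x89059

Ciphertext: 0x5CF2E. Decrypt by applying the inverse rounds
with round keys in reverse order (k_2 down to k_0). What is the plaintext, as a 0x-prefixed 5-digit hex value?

s_0 = ciphertext = 0x5CF2E
s_1 = InvRound(s_0, k_2) = 0x36052
s_2 = InvRound(s_1, k_1) = 0xBBA06
s_3 = InvRound(s_2, k_0) = 0x9E47F

0x9E47F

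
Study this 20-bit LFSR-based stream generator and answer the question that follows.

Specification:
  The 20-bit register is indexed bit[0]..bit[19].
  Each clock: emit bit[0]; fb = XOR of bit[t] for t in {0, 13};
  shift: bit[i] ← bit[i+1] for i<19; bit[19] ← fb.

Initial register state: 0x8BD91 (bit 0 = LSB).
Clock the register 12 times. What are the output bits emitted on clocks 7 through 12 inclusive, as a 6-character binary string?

011011

reg_0 = 0x8BD91
clock 1: out=1, reg = 0x45EC8
clock 2: out=0, reg = 0x22F64
clock 3: out=0, reg = 0x917B2
clock 4: out=0, reg = 0x48BD9
clock 5: out=1, reg = 0xA45EC
clock 6: out=0, reg = 0x522F6
clock 7: out=0, reg = 0xA917B
clock 8: out=1, reg = 0xD48BD
clock 9: out=1, reg = 0xEA45E
clock 10: out=0, reg = 0xF522F
clock 11: out=1, reg = 0xFA917
clock 12: out=1, reg = 0x7D48B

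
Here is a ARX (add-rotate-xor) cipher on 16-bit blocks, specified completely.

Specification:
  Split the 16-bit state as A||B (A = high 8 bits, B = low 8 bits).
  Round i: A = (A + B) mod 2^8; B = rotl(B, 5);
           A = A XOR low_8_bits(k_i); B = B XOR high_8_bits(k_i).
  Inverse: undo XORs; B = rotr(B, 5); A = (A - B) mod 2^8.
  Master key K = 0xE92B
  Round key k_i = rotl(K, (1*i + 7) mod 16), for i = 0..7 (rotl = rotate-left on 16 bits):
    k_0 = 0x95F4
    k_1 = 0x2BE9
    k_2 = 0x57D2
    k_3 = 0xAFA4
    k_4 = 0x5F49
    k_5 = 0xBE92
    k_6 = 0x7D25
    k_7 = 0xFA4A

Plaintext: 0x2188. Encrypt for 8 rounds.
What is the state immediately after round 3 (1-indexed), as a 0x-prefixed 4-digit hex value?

0x1120

s_0 = plaintext = 0x2188
s_1 = Round(s_0, k_0) = 0x5D84
s_2 = Round(s_1, k_1) = 0x08BB
s_3 = Round(s_2, k_2) = 0x1120
s_4 = Round(s_3, k_3) = 0x95AB
s_5 = Round(s_4, k_4) = 0x092A
s_6 = Round(s_5, k_5) = 0xA1FB
s_7 = Round(s_6, k_6) = 0xB902
s_8 = Round(s_7, k_7) = 0xF1BA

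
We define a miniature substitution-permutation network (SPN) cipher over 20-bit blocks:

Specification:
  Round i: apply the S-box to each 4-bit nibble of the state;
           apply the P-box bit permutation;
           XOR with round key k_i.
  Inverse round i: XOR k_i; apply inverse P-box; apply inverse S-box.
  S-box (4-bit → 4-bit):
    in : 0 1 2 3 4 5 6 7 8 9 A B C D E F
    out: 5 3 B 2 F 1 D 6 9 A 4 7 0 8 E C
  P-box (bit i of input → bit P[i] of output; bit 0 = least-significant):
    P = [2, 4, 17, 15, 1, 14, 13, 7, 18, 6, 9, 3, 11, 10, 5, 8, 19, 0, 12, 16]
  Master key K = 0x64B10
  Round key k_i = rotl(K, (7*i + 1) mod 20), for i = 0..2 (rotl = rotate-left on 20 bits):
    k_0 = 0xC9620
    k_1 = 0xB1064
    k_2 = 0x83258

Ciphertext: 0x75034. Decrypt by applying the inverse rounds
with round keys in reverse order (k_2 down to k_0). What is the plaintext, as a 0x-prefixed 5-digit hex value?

0xD5AF6

s_0 = ciphertext = 0x75034
s_1 = InvRound(s_0, k_2) = 0x8A470
s_2 = InvRound(s_1, k_1) = 0xF3CA4
s_3 = InvRound(s_2, k_0) = 0xD5AF6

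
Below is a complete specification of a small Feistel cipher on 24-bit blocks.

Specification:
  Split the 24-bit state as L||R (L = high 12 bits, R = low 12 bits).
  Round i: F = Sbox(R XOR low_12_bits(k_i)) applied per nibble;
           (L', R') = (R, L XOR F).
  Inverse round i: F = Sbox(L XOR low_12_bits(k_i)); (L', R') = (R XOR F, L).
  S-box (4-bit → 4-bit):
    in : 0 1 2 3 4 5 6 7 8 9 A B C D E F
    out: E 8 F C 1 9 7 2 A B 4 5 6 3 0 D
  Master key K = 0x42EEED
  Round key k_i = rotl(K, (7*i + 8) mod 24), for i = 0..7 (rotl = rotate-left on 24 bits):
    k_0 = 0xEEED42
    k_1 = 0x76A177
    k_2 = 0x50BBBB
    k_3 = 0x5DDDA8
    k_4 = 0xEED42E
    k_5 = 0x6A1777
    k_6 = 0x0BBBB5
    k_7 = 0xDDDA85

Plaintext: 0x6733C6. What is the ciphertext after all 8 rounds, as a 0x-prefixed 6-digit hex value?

0xC0562D

s_0 = plaintext = 0x6733C6
s_1 = Round(s_0, k_0) = 0x3C66D2
s_2 = Round(s_1, k_1) = 0x6D218F
s_3 = Round(s_2, k_2) = 0x18F213
s_4 = Round(s_3, k_3) = 0x213CDA
s_5 = Round(s_4, k_4) = 0xCDA8C2
s_6 = Round(s_5, k_5) = 0x8C2183
s_7 = Round(s_6, k_6) = 0x183C05
s_8 = Round(s_7, k_7) = 0xC0562D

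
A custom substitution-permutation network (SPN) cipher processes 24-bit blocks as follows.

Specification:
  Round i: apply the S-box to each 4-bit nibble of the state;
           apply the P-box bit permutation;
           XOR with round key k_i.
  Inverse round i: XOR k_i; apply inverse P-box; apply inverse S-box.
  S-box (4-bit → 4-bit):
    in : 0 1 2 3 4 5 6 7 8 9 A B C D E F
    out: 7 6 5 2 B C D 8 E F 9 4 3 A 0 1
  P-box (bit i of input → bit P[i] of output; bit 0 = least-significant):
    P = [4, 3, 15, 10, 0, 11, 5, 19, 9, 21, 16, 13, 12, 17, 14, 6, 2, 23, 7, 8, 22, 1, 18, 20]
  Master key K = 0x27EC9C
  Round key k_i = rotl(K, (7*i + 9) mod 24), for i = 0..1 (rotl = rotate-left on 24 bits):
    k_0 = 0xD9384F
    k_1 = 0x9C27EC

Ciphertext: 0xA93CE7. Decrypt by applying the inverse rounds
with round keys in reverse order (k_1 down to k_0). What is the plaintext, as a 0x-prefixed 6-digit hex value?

0x621ED1

s_0 = ciphertext = 0xA93CE7
s_1 = InvRound(s_0, k_1) = 0x87F0C3
s_2 = InvRound(s_1, k_0) = 0x621ED1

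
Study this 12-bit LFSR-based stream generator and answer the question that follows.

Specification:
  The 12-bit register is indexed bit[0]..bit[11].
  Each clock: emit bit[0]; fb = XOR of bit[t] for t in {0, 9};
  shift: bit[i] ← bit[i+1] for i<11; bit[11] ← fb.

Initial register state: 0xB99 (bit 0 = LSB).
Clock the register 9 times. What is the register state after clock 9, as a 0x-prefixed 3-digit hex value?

0x3E5

reg_0 = 0xB99
clock 1: out=1, reg = 0x5CC
clock 2: out=0, reg = 0x2E6
clock 3: out=0, reg = 0x973
clock 4: out=1, reg = 0xCB9
clock 5: out=1, reg = 0xE5C
clock 6: out=0, reg = 0xF2E
clock 7: out=0, reg = 0xF97
clock 8: out=1, reg = 0x7CB
clock 9: out=1, reg = 0x3E5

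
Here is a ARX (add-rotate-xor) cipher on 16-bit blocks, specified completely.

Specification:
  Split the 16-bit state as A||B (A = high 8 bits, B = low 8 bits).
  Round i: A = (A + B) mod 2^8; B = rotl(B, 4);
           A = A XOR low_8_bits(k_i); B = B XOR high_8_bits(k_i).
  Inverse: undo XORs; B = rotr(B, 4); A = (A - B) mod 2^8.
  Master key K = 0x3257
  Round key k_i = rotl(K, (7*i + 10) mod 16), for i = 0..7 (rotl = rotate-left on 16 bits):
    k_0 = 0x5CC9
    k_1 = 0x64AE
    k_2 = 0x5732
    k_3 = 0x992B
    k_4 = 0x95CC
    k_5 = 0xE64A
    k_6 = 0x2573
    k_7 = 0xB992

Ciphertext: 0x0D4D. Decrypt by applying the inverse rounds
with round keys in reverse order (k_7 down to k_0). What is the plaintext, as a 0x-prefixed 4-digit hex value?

s_0 = ciphertext = 0x0D4D
s_1 = InvRound(s_0, k_7) = 0x504F
s_2 = InvRound(s_1, k_6) = 0x7DA6
s_3 = InvRound(s_2, k_5) = 0x3304
s_4 = InvRound(s_3, k_4) = 0xE619
s_5 = InvRound(s_4, k_3) = 0xC508
s_6 = InvRound(s_5, k_2) = 0x02F5
s_7 = InvRound(s_6, k_1) = 0x9319
s_8 = InvRound(s_7, k_0) = 0x0654

0x0654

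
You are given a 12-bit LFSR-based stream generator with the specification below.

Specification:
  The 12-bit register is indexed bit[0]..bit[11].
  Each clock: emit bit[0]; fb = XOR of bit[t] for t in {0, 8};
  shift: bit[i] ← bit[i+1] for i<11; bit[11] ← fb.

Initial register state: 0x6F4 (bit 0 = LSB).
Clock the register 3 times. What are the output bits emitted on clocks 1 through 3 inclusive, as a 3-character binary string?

001

reg_0 = 0x6F4
clock 1: out=0, reg = 0x37A
clock 2: out=0, reg = 0x9BD
clock 3: out=1, reg = 0x4DE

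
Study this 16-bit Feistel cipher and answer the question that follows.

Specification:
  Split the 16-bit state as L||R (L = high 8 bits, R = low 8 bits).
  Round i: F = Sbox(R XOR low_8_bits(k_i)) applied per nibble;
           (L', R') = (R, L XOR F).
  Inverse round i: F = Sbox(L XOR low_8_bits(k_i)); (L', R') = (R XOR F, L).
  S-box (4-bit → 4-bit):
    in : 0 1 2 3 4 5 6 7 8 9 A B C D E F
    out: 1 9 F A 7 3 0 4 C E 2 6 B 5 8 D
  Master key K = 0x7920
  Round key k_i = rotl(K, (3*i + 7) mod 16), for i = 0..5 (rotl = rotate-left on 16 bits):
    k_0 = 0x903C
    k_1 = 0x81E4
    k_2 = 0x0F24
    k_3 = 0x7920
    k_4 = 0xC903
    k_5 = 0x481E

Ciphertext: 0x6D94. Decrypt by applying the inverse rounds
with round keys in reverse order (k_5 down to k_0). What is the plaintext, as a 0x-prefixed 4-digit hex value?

0xCB19

s_0 = ciphertext = 0x6D94
s_1 = InvRound(s_0, k_5) = 0xDE6D
s_2 = InvRound(s_1, k_4) = 0x38DE
s_3 = InvRound(s_2, k_3) = 0x4238
s_4 = InvRound(s_3, k_2) = 0x3842
s_5 = InvRound(s_4, k_1) = 0x1938
s_6 = InvRound(s_5, k_0) = 0xCB19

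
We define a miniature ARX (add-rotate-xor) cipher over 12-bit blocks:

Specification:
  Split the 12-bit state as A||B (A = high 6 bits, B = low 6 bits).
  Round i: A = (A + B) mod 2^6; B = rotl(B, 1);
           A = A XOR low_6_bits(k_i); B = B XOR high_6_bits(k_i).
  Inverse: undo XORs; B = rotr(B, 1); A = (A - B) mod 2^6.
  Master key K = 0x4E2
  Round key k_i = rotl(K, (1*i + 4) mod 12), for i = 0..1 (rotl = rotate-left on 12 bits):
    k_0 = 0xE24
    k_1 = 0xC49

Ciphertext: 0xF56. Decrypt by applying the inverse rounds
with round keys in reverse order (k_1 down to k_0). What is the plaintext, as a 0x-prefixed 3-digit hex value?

s_0 = ciphertext = 0xF56
s_1 = InvRound(s_0, k_1) = 0x073
s_2 = InvRound(s_1, k_0) = 0x025

0x025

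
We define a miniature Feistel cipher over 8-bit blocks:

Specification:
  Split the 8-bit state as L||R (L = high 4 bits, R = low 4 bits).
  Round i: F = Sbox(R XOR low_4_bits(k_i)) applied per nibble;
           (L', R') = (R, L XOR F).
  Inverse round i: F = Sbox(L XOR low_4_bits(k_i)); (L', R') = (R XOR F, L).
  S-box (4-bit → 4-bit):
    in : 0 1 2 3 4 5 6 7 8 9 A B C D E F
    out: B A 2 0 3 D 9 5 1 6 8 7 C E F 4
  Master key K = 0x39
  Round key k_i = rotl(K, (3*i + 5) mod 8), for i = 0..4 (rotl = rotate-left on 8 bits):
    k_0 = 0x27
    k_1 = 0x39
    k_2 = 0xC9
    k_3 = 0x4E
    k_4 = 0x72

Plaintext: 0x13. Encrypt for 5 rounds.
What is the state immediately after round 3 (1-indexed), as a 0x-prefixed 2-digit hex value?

0x4C

s_0 = plaintext = 0x13
s_1 = Round(s_0, k_0) = 0x32
s_2 = Round(s_1, k_1) = 0x24
s_3 = Round(s_2, k_2) = 0x4C
s_4 = Round(s_3, k_3) = 0xC6
s_5 = Round(s_4, k_4) = 0x6F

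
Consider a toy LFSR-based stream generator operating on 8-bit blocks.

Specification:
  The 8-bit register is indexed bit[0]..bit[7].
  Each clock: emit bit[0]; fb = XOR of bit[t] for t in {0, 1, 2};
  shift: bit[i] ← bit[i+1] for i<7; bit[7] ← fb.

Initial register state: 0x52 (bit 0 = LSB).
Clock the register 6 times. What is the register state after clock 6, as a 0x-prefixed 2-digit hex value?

0xBD

reg_0 = 0x52
clock 1: out=0, reg = 0xA9
clock 2: out=1, reg = 0xD4
clock 3: out=0, reg = 0xEA
clock 4: out=0, reg = 0xF5
clock 5: out=1, reg = 0x7A
clock 6: out=0, reg = 0xBD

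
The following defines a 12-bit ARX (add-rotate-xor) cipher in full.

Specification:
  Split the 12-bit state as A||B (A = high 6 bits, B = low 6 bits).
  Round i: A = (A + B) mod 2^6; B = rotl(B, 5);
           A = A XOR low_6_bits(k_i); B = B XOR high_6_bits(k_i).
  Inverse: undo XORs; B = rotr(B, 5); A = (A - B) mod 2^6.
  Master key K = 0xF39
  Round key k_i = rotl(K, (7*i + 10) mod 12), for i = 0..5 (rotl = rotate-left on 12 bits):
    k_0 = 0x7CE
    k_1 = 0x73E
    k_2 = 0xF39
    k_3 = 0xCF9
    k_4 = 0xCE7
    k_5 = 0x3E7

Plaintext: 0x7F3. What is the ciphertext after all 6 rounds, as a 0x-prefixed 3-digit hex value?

0x591

s_0 = plaintext = 0x7F3
s_1 = Round(s_0, k_0) = 0x726
s_2 = Round(s_1, k_1) = 0xF0F
s_3 = Round(s_2, k_2) = 0xC9B
s_4 = Round(s_3, k_3) = 0xD1E
s_5 = Round(s_4, k_4) = 0xD7C
s_6 = Round(s_5, k_5) = 0x591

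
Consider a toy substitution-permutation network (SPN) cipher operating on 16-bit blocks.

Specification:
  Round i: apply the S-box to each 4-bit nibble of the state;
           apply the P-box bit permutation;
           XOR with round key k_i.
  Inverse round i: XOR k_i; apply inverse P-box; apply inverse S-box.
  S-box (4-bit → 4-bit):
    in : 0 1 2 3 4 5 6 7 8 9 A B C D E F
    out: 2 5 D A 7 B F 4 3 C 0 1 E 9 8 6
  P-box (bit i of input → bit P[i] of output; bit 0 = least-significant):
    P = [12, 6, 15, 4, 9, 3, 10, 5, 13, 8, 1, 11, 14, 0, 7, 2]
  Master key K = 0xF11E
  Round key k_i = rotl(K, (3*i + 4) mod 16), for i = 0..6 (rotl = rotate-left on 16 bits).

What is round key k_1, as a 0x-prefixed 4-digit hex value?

K = 0xF11E
k_0 = rotl(K, (3*0+4) mod 16) = rotl(K, 4) = 0x11EF
k_1 = rotl(K, (3*1+4) mod 16) = rotl(K, 7) = 0x8F78

0x8F78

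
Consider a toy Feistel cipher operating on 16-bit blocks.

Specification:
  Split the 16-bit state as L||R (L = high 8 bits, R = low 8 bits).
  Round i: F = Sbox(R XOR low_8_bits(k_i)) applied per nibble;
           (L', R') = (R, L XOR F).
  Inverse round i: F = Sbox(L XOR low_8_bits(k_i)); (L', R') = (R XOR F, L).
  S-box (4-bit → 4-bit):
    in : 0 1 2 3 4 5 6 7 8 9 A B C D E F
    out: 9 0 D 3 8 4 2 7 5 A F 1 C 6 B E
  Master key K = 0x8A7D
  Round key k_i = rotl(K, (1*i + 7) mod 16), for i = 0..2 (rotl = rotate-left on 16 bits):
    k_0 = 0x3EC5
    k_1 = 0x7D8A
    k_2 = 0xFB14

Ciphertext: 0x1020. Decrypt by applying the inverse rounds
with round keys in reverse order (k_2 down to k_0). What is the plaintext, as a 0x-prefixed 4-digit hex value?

s_0 = ciphertext = 0x1020
s_1 = InvRound(s_0, k_2) = 0xB810
s_2 = InvRound(s_1, k_1) = 0x2DB8
s_3 = InvRound(s_2, k_0) = 0x0D2D

0x0D2D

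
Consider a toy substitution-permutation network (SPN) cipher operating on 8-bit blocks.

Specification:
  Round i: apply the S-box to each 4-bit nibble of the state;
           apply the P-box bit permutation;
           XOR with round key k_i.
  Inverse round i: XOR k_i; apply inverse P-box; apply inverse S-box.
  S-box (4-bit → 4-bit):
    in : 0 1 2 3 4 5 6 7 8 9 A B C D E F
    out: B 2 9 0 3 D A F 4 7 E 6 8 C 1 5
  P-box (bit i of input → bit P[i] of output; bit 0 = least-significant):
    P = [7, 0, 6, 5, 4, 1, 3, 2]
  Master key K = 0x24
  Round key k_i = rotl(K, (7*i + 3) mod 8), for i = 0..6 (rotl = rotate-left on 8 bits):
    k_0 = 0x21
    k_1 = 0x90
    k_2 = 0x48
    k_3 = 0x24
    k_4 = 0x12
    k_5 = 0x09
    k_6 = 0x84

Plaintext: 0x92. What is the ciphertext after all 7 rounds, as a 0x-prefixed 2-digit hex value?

s_0 = plaintext = 0x92
s_1 = Round(s_0, k_0) = 0x9B
s_2 = Round(s_1, k_1) = 0xCB
s_3 = Round(s_2, k_2) = 0x0D
s_4 = Round(s_3, k_3) = 0x52
s_5 = Round(s_4, k_4) = 0xAE
s_6 = Round(s_5, k_5) = 0x87
s_7 = Round(s_6, k_6) = 0x6D

0x6D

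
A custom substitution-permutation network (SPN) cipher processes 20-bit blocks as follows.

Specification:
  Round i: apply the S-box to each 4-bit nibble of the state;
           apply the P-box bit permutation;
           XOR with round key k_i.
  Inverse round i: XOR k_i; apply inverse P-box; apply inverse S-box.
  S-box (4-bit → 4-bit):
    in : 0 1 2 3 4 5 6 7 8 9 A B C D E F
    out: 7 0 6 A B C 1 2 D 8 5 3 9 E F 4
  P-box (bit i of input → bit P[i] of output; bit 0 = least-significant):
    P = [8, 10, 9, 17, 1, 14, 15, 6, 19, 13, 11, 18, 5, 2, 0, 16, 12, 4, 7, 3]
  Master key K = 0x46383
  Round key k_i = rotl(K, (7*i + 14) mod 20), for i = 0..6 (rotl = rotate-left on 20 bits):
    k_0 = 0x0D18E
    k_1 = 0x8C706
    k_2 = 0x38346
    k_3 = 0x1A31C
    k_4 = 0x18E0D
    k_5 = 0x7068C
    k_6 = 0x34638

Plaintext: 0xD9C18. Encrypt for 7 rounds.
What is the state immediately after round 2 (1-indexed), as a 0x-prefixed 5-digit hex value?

s_0 = plaintext = 0xD9C18
s_1 = Round(s_0, k_0) = 0xFD216
s_2 = Round(s_1, k_1) = 0x9EE83
s_3 = Round(s_2, k_2) = 0xC2F29
s_4 = Round(s_3, k_3) = 0x37B11
s_5 = Round(s_4, k_4) = 0x9AE11
s_6 = Round(s_5, k_5) = 0xB2EA5
s_7 = Round(s_6, k_6) = 0xDFC2F

0x9EE83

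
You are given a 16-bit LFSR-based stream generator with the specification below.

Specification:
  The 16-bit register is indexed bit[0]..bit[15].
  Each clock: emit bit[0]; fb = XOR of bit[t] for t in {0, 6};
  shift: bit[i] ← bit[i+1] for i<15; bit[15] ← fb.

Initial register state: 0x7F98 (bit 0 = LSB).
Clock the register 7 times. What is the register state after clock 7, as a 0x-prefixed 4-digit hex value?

0xCCFF

reg_0 = 0x7F98
clock 1: out=0, reg = 0x3FCC
clock 2: out=0, reg = 0x9FE6
clock 3: out=0, reg = 0xCFF3
clock 4: out=1, reg = 0x67F9
clock 5: out=1, reg = 0x33FC
clock 6: out=0, reg = 0x99FE
clock 7: out=0, reg = 0xCCFF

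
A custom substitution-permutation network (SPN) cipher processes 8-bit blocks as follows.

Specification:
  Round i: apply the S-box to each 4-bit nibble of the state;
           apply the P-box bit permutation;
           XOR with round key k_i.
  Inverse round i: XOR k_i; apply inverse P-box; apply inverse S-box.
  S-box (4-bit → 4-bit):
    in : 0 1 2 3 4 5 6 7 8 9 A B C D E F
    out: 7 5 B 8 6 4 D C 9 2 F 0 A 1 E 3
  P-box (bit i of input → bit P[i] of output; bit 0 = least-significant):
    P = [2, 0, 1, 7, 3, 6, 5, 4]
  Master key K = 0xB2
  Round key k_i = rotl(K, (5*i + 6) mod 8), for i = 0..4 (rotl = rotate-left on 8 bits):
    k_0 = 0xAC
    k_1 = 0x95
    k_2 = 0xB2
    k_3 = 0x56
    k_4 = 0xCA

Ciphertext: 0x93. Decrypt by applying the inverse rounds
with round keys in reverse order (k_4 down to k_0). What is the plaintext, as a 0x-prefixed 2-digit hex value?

s_0 = ciphertext = 0x93
s_1 = InvRound(s_0, k_4) = 0x29
s_2 = InvRound(s_1, k_3) = 0xA0
s_3 = InvRound(s_2, k_2) = 0x35
s_4 = InvRound(s_3, k_1) = 0x53
s_5 = InvRound(s_4, k_0) = 0xAA

0xAA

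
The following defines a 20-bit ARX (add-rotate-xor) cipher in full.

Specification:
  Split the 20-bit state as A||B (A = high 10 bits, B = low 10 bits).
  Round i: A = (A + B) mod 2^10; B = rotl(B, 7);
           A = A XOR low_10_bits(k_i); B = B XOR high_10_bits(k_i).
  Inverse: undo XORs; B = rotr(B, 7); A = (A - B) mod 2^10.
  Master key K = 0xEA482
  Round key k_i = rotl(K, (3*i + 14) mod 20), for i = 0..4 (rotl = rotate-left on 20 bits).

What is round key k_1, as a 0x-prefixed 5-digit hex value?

0x5D490

K = 0xEA482
k_0 = rotl(K, (3*0+14) mod 20) = rotl(K, 14) = 0x0BA92
k_1 = rotl(K, (3*1+14) mod 20) = rotl(K, 17) = 0x5D490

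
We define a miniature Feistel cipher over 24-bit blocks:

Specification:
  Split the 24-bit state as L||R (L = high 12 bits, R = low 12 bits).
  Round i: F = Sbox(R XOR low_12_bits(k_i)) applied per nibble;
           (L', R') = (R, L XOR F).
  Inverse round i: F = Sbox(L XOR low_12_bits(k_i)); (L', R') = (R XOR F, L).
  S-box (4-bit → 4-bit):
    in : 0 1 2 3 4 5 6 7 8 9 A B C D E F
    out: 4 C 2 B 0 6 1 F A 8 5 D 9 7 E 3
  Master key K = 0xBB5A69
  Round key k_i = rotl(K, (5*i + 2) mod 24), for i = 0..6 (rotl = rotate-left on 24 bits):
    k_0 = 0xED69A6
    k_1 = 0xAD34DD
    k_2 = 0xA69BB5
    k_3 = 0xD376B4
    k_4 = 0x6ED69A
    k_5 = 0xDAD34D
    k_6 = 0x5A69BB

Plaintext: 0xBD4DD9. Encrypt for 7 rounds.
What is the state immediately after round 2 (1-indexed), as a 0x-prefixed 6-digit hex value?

s_0 = plaintext = 0xBD4DD9
s_1 = Round(s_0, k_0) = 0xDD9B27
s_2 = Round(s_1, k_1) = 0xB27EEC
s_3 = Round(s_2, k_2) = 0xEECD4F
s_4 = Round(s_3, k_3) = 0xD4F3D1
s_5 = Round(s_4, k_4) = 0x3D1B42
s_6 = Round(s_5, k_5) = 0xB42992
s_7 = Round(s_6, k_6) = 0x992F6A

0xB27EEC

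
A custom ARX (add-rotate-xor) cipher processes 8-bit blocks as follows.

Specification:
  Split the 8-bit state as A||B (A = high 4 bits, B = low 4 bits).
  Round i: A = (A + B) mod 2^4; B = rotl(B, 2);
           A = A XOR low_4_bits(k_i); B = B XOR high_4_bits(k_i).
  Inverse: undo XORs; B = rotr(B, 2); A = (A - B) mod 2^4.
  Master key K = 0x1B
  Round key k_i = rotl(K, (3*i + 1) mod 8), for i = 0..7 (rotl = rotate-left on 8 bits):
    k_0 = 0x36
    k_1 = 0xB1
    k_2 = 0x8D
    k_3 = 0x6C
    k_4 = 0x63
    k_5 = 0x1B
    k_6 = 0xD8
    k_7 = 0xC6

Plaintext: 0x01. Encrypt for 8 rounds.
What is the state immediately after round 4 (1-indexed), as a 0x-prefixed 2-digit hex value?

s_0 = plaintext = 0x01
s_1 = Round(s_0, k_0) = 0x77
s_2 = Round(s_1, k_1) = 0xF6
s_3 = Round(s_2, k_2) = 0x81
s_4 = Round(s_3, k_3) = 0x52
s_5 = Round(s_4, k_4) = 0x4E
s_6 = Round(s_5, k_5) = 0x9A
s_7 = Round(s_6, k_6) = 0xB7
s_8 = Round(s_7, k_7) = 0x41

0x52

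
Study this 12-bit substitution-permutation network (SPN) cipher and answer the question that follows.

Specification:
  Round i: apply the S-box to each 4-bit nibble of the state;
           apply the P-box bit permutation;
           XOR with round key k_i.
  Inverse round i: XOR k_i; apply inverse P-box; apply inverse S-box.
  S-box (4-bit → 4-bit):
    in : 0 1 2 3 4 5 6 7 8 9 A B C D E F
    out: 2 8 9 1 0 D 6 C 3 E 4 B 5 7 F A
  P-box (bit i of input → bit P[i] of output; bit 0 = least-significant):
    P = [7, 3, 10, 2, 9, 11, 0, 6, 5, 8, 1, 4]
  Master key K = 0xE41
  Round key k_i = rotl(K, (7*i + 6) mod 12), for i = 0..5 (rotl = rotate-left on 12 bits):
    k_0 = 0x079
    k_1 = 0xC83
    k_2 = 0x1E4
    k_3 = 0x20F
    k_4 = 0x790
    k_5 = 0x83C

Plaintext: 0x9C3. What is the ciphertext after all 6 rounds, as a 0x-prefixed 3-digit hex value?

0xCE7

s_0 = plaintext = 0x9C3
s_1 = Round(s_0, k_0) = 0x3EA
s_2 = Round(s_1, k_1) = 0x2E2
s_3 = Round(s_2, k_2) = 0xB11
s_4 = Round(s_3, k_3) = 0x37B
s_5 = Round(s_4, k_4) = 0x77D
s_6 = Round(s_5, k_5) = 0xCE7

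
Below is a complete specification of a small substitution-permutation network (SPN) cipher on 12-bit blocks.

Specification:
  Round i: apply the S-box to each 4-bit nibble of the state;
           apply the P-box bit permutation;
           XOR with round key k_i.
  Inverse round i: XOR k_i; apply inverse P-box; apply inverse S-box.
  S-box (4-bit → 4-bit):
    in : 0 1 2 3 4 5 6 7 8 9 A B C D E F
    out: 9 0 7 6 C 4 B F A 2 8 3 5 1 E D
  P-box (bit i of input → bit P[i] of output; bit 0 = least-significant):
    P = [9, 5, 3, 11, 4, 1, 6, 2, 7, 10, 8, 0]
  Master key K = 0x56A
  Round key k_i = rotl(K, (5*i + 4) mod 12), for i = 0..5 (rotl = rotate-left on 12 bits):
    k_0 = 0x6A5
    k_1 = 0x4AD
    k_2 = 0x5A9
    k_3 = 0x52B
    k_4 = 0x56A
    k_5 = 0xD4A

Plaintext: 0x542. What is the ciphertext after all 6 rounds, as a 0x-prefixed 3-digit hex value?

0x5AE

s_0 = plaintext = 0x542
s_1 = Round(s_0, k_0) = 0x5C9
s_2 = Round(s_1, k_1) = 0x5DD
s_3 = Round(s_2, k_2) = 0x6B9
s_4 = Round(s_3, k_3) = 0x198
s_5 = Round(s_4, k_4) = 0xD48
s_6 = Round(s_5, k_5) = 0x5AE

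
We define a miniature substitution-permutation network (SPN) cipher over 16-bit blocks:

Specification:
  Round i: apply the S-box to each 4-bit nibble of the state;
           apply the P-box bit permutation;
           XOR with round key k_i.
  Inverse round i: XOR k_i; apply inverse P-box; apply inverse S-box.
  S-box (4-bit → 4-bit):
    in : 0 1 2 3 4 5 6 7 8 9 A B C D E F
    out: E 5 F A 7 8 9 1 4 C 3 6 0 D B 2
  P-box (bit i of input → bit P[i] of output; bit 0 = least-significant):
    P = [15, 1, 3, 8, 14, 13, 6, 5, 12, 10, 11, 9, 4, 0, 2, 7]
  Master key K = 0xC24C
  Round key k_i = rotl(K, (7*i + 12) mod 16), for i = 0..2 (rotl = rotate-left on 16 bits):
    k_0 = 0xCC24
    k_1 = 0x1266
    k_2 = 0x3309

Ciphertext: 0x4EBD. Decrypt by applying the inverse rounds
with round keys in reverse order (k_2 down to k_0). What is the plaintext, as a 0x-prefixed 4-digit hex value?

s_0 = ciphertext = 0x4EBD
s_1 = InvRound(s_0, k_2) = 0xD4E5
s_2 = InvRound(s_1, k_1) = 0x337A
s_3 = InvRound(s_2, k_0) = 0x1242

0x1242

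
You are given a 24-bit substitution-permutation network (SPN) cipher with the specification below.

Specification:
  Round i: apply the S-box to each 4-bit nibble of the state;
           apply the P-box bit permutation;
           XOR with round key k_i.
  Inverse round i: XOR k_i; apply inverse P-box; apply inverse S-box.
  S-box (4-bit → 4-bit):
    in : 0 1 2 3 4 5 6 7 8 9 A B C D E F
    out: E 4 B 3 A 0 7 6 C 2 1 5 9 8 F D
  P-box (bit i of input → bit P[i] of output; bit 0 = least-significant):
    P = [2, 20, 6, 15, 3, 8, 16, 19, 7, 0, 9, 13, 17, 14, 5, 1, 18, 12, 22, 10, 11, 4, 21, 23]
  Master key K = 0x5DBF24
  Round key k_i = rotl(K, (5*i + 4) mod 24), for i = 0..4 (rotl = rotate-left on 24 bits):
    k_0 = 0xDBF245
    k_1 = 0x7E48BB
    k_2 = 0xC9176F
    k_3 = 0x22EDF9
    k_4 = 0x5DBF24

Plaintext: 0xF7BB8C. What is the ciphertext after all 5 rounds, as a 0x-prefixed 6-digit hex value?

0x3407AC

s_0 = plaintext = 0xF7BB8C
s_1 = Round(s_0, k_0) = 0x3068E1
s_2 = Round(s_1, k_1) = 0x3537C3
s_3 = Round(s_2, k_2) = 0xD35D72
s_4 = Round(s_3, k_3) = 0xB75CFD
s_5 = Round(s_4, k_4) = 0x3407AC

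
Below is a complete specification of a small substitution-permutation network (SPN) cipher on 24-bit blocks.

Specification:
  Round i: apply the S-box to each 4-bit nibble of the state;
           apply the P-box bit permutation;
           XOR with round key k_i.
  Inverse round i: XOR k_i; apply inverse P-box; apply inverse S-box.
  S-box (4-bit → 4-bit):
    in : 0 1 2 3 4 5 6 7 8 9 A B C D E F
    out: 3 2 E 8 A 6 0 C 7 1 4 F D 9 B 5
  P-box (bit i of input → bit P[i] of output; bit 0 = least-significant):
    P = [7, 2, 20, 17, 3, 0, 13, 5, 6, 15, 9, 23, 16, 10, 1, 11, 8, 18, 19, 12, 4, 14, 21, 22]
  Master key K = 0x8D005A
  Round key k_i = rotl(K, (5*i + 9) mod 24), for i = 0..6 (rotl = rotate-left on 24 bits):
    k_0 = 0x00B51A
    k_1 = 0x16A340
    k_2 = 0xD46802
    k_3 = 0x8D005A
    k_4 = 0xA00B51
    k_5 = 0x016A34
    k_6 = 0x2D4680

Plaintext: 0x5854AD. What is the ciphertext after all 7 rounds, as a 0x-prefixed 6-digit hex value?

s_0 = plaintext = 0x5854AD
s_1 = Round(s_0, k_0) = 0xAE5098
s_2 = Round(s_1, k_1) = 0x22368E
s_3 = Round(s_2, k_2) = 0xBA108F
s_4 = Round(s_3, k_3) = 0xF5E483
s_5 = Round(s_4, k_4) = 0x0FA748
s_6 = Round(s_5, k_5) = 0x992983
s_7 = Round(s_6, k_6) = 0x2F6BDB

0x2F6BDB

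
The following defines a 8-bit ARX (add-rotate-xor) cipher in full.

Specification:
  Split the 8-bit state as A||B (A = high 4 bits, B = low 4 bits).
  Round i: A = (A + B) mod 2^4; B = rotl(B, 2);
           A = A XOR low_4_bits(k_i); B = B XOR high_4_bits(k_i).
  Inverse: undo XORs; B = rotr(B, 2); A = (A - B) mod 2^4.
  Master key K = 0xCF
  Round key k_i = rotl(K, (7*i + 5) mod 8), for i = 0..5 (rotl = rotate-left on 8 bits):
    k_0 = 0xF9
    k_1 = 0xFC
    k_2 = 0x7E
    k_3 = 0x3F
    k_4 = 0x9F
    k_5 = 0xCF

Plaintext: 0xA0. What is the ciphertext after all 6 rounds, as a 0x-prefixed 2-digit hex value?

0x44

s_0 = plaintext = 0xA0
s_1 = Round(s_0, k_0) = 0x3F
s_2 = Round(s_1, k_1) = 0xE0
s_3 = Round(s_2, k_2) = 0x07
s_4 = Round(s_3, k_3) = 0x8E
s_5 = Round(s_4, k_4) = 0x92
s_6 = Round(s_5, k_5) = 0x44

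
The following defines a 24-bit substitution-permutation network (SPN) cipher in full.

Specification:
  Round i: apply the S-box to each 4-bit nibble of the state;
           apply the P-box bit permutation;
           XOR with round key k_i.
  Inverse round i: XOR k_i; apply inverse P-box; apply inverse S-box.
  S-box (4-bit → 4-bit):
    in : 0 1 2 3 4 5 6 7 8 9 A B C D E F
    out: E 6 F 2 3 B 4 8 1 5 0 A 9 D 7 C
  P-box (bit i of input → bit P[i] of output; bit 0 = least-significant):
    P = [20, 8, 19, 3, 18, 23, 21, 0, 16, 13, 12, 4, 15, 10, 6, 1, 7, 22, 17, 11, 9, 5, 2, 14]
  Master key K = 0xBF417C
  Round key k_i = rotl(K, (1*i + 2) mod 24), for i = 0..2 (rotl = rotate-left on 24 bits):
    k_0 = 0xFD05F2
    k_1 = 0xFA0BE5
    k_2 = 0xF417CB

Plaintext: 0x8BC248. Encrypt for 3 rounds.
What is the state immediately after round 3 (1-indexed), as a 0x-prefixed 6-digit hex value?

s_0 = plaintext = 0x8BC248
s_1 = Round(s_0, k_0) = 0x28BFE0
s_2 = Round(s_1, k_1) = 0x565C5B
s_3 = Round(s_2, k_2) = 0x73D0F0

0x73D0F0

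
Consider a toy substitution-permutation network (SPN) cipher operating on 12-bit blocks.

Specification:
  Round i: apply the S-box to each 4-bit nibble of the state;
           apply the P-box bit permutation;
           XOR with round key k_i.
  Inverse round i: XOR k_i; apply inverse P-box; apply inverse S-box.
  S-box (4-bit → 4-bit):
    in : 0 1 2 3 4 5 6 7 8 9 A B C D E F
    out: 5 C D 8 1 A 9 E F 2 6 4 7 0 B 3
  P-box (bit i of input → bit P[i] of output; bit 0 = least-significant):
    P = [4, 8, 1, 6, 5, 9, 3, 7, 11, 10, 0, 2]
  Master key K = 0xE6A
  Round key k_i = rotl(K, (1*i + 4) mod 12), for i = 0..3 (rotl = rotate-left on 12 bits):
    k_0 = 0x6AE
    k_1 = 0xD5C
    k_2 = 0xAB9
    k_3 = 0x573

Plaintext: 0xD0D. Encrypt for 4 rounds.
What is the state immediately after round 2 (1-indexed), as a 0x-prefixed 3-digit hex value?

s_0 = plaintext = 0xD0D
s_1 = Round(s_0, k_0) = 0x686
s_2 = Round(s_1, k_1) = 0x7A0
s_3 = Round(s_2, k_2) = 0xCA6
s_4 = Round(s_3, k_3) = 0xB2A

0x7A0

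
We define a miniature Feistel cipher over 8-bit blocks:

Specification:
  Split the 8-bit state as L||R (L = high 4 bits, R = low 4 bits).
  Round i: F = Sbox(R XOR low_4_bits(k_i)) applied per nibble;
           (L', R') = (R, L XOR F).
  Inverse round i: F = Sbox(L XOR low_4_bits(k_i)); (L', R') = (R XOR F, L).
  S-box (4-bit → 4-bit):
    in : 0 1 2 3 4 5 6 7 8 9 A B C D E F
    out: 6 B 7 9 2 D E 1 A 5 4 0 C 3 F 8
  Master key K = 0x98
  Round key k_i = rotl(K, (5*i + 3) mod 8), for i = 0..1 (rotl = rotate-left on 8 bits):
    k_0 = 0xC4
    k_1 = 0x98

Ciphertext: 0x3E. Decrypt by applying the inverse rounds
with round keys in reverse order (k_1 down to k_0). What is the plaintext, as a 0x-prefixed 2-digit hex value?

s_0 = ciphertext = 0x3E
s_1 = InvRound(s_0, k_1) = 0xE3
s_2 = InvRound(s_1, k_0) = 0x7E

0x7E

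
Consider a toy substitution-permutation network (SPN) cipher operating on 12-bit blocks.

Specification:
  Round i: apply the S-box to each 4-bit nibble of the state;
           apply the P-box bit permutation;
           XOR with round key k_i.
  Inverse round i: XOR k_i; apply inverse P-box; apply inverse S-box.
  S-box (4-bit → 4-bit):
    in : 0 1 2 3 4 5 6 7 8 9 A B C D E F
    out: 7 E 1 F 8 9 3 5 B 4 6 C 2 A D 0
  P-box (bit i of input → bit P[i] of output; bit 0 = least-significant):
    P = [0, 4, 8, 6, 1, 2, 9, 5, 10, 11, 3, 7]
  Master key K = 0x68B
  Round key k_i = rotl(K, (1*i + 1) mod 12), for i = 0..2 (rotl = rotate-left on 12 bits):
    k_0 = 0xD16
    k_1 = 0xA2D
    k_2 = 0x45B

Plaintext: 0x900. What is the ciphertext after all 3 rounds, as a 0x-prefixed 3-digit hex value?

s_0 = plaintext = 0x900
s_1 = Round(s_0, k_0) = 0xE09
s_2 = Round(s_1, k_1) = 0xDA3
s_3 = Round(s_2, k_2) = 0xF8E

0xF8E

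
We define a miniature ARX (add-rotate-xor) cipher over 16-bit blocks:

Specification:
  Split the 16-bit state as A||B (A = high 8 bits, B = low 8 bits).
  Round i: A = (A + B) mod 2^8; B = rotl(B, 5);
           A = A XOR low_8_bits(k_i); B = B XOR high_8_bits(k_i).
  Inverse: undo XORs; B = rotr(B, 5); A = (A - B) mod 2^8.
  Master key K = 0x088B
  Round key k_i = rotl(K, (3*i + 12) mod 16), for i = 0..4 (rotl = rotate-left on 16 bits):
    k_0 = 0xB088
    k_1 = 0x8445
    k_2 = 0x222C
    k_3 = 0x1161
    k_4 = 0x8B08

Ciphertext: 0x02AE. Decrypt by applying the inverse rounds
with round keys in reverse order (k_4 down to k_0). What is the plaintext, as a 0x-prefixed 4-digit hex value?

s_0 = ciphertext = 0x02AE
s_1 = InvRound(s_0, k_4) = 0xE129
s_2 = InvRound(s_1, k_3) = 0xBFC1
s_3 = InvRound(s_2, k_2) = 0x741F
s_4 = InvRound(s_3, k_1) = 0x55DC
s_5 = InvRound(s_4, k_0) = 0x7A63

0x7A63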